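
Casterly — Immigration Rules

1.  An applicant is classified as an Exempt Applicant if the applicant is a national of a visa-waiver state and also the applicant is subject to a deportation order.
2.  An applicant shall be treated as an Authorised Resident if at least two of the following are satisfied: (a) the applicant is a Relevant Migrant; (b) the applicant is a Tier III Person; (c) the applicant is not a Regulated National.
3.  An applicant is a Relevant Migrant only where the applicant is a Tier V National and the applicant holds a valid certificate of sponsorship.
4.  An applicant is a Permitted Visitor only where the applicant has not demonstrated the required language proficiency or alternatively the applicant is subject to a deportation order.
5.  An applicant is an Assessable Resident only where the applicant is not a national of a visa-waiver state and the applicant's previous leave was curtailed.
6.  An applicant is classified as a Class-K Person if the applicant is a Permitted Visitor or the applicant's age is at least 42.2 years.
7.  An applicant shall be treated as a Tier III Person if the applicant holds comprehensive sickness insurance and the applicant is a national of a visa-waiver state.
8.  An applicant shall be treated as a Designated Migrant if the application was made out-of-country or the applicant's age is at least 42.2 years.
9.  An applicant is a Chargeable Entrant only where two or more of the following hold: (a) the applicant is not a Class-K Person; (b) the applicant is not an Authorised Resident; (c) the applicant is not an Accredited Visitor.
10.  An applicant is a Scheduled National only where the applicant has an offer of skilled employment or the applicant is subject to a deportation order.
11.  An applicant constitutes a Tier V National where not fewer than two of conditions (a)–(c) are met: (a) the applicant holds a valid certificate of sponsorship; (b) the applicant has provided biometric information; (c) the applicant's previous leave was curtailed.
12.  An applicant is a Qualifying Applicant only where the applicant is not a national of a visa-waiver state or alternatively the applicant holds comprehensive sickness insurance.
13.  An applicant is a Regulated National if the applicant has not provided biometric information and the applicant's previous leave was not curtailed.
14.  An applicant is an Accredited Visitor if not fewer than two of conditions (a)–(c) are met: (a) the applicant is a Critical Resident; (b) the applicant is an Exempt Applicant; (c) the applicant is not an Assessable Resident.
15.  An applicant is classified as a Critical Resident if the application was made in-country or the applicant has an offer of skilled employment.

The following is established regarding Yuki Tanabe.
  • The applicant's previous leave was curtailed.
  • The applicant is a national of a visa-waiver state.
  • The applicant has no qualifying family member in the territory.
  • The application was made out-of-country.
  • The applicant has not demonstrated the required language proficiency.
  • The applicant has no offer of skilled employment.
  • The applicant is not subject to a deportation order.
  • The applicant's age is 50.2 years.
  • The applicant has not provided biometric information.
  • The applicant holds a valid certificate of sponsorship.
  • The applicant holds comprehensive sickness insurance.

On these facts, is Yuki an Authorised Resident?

Under paragraph 11: the applicant holds a valid certificate of sponsorship? yes; the applicant has provided biometric information? no; the applicant's previous leave was curtailed? yes — 2 of 3 hold (need ≥2) → satisfied.
Under paragraph 3: Tier V National (paragraph 11)? yes; and the applicant holds a valid certificate of sponsorship? yes. So the applicant is a Relevant Migrant.
Under paragraph 7: the applicant holds comprehensive sickness insurance? yes; and the applicant is a national of a visa-waiver state? yes. So the applicant is a Tier III Person.
Under paragraph 13: the applicant has not provided biometric information? yes; and the applicant's previous leave was not curtailed? no. So the applicant is not a Regulated National.
Under paragraph 2: Relevant Migrant (paragraph 3)? yes; Tier III Person (paragraph 7)? yes; not a Regulated National (paragraph 13)? yes — 3 of 3 hold (need ≥2) → satisfied.

Yes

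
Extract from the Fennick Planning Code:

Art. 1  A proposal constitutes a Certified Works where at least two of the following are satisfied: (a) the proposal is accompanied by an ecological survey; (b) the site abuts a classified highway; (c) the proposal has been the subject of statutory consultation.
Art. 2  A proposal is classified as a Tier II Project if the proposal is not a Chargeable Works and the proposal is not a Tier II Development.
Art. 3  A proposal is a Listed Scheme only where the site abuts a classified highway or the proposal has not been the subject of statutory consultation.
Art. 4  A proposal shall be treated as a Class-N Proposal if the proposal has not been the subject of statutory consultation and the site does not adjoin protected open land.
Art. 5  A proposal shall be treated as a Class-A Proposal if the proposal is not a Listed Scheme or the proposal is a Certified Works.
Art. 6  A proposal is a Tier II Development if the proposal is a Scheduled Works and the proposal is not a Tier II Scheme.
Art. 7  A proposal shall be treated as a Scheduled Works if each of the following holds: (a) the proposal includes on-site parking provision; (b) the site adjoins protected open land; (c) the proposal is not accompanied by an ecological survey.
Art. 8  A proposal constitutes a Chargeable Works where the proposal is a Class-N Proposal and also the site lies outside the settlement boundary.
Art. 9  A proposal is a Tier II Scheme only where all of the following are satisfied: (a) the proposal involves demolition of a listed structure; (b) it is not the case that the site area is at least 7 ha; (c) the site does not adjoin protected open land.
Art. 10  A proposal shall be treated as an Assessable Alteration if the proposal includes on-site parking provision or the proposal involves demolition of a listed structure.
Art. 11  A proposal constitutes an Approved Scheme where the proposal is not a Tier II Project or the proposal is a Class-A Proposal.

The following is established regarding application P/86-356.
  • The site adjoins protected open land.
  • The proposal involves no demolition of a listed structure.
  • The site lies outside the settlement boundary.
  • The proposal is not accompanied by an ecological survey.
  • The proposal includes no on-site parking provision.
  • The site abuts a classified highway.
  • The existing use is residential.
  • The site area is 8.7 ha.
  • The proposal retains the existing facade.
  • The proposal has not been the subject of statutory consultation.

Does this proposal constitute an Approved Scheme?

article 4 — Class-N Proposal: [the proposal has not been the subject of statutory consultation? yes] AND [the site does not adjoin protected open land? no] → not satisfied.
article 8 — Chargeable Works: [Class-N Proposal (article 4)? no] AND [the site lies outside the settlement boundary? yes] → not satisfied.
article 7 — Scheduled Works: [the proposal includes on-site parking provision? no] AND [the site adjoins protected open land? yes] AND [the proposal is not accompanied by an ecological survey? yes] → not satisfied.
article 9 — Tier II Scheme: [the proposal involves demolition of a listed structure? no] AND [site area: 8.7 ha ≥ 7 ha? yes, so negated condition no] AND [the site does not adjoin protected open land? no] → not satisfied.
article 6 — Tier II Development: [Scheduled Works (article 7)? no] AND [not a Tier II Scheme (article 9)? yes] → not satisfied.
article 2 — Tier II Project: [not a Chargeable Works (article 8)? yes] AND [not a Tier II Development (article 6)? yes] → satisfied.
article 3 — Listed Scheme: [the site abuts a classified highway? yes] OR [the proposal has not been the subject of statutory consultation? yes] → satisfied.
article 1 — Certified Works: the proposal is accompanied by an ecological survey? no; the site abuts a classified highway? yes; the proposal has been the subject of statutory consultation? no — 1 of 3 hold (need ≥2) → not satisfied.
article 5 — Class-A Proposal: [not a Listed Scheme (article 3)? no] OR [Certified Works (article 1)? no] → not satisfied.
article 11 — Approved Scheme: [not a Tier II Project (article 2)? no] OR [Class-A Proposal (article 5)? no] → not satisfied.

No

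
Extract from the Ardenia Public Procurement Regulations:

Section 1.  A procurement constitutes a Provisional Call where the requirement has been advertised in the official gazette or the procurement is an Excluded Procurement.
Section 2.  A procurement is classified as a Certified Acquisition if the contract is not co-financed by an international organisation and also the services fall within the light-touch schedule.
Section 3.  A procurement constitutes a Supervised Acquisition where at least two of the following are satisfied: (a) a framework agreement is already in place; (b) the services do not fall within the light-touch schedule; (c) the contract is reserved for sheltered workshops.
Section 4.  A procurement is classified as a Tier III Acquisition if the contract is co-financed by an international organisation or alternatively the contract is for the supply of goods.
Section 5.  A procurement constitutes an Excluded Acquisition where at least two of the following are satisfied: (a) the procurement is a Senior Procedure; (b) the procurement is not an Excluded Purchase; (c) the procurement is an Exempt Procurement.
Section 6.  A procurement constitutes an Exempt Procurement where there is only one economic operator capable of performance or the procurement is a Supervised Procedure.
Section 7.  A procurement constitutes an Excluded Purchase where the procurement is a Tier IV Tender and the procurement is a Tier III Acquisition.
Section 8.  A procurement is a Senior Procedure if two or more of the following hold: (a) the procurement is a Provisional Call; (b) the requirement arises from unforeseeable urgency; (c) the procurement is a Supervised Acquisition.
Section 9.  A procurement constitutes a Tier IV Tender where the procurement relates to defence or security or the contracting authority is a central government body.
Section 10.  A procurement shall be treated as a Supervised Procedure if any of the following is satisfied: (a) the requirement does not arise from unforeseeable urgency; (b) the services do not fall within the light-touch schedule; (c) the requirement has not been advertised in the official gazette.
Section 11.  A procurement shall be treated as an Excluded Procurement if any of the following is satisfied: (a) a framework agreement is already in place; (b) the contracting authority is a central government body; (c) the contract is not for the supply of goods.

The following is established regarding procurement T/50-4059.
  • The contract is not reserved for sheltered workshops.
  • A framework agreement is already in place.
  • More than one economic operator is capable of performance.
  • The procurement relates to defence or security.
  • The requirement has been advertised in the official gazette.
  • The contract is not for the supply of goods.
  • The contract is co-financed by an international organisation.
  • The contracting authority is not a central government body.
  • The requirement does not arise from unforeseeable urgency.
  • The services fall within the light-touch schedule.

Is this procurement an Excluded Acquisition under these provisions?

section 11 — Excluded Procurement: [a framework agreement is already in place? yes] OR [the contracting authority is a central government body? no] OR [the contract is not for the supply of goods? yes] → satisfied.
section 1 — Provisional Call: [the requirement has been advertised in the official gazette? yes] OR [Excluded Procurement (section 11)? yes] → satisfied.
section 3 — Supervised Acquisition: a framework agreement is already in place? yes; the services do not fall within the light-touch schedule? no; the contract is reserved for sheltered workshops? no — 1 of 3 hold (need ≥2) → not satisfied.
section 8 — Senior Procedure: Provisional Call (section 1)? yes; the requirement arises from unforeseeable urgency? no; Supervised Acquisition (section 3)? no — 1 of 3 hold (need ≥2) → not satisfied.
section 9 — Tier IV Tender: [the procurement relates to defence or security? yes] OR [the contracting authority is a central government body? no] → satisfied.
section 4 — Tier III Acquisition: [the contract is co-financed by an international organisation? yes] OR [the contract is for the supply of goods? no] → satisfied.
section 7 — Excluded Purchase: [Tier IV Tender (section 9)? yes] AND [Tier III Acquisition (section 4)? yes] → satisfied.
section 10 — Supervised Procedure: [the requirement does not arise from unforeseeable urgency? yes] OR [the services do not fall within the light-touch schedule? no] OR [the requirement has not been advertised in the official gazette? no] → satisfied.
section 6 — Exempt Procurement: [there is only one economic operator capable of performance? no] OR [Supervised Procedure (section 10)? yes] → satisfied.
section 5 — Excluded Acquisition: Senior Procedure (section 8)? no; not an Excluded Purchase (section 7)? no; Exempt Procurement (section 6)? yes — 1 of 3 hold (need ≥2) → not satisfied.

No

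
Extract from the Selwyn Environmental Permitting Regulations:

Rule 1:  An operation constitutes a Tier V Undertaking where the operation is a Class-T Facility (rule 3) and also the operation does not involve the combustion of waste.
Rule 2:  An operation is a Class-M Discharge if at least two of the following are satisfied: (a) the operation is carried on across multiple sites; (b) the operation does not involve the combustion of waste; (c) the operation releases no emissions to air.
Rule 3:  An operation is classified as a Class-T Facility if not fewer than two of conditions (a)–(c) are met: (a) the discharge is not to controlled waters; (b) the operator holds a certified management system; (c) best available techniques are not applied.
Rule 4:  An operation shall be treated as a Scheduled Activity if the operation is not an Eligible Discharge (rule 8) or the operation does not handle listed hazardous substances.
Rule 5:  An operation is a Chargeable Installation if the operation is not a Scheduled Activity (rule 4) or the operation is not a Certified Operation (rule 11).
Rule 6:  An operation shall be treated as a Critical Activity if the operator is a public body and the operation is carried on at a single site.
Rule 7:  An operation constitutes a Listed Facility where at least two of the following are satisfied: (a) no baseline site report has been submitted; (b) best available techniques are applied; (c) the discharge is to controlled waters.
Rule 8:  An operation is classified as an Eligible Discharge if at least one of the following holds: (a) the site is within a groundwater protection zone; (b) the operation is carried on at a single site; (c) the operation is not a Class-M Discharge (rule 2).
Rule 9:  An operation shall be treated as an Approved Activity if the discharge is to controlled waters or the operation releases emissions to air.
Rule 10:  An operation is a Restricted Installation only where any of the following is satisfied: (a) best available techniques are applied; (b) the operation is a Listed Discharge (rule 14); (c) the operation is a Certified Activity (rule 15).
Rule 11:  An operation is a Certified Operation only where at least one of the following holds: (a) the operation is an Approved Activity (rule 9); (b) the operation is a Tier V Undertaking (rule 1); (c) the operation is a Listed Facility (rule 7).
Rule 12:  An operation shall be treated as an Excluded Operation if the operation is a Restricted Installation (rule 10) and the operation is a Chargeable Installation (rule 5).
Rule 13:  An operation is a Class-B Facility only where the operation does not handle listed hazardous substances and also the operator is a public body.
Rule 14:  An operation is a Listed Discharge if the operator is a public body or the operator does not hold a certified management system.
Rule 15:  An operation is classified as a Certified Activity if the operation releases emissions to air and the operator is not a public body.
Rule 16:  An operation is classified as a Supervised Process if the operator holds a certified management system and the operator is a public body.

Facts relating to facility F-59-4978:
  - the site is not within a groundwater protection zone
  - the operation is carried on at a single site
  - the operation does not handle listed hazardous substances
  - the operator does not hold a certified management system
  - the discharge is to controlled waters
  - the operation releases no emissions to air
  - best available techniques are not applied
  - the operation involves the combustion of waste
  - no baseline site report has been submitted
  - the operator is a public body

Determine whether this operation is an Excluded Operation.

No

rule 14 — Listed Discharge: [the operator is a public body? yes] OR [the operator does not hold a certified management system? yes] → satisfied.
rule 15 — Certified Activity: [the operation releases emissions to air? no] AND [the operator is not a public body? no] → not satisfied.
rule 10 — Restricted Installation: [best available techniques are applied? no] OR [Listed Discharge (rule 14)? yes] OR [Certified Activity (rule 15)? no] → satisfied.
rule 2 — Class-M Discharge: the operation is carried on across multiple sites? no; the operation does not involve the combustion of waste? no; the operation releases no emissions to air? yes — 1 of 3 hold (need ≥2) → not satisfied.
rule 8 — Eligible Discharge: [the site is within a groundwater protection zone? no] OR [the operation is carried on at a single site? yes] OR [not a Class-M Discharge (rule 2)? yes] → satisfied.
rule 4 — Scheduled Activity: [not an Eligible Discharge (rule 8)? no] OR [the operation does not handle listed hazardous substances? yes] → satisfied.
rule 9 — Approved Activity: [the discharge is to controlled waters? yes] OR [the operation releases emissions to air? no] → satisfied.
rule 3 — Class-T Facility: the discharge is not to controlled waters? no; the operator holds a certified management system? no; best available techniques are not applied? yes — 1 of 3 hold (need ≥2) → not satisfied.
rule 1 — Tier V Undertaking: [Class-T Facility (rule 3)? no] AND [the operation does not involve the combustion of waste? no] → not satisfied.
rule 7 — Listed Facility: no baseline site report has been submitted? yes; best available techniques are applied? no; the discharge is to controlled waters? yes — 2 of 3 hold (need ≥2) → satisfied.
rule 11 — Certified Operation: [Approved Activity (rule 9)? yes] OR [Tier V Undertaking (rule 1)? no] OR [Listed Facility (rule 7)? yes] → satisfied.
rule 5 — Chargeable Installation: [not a Scheduled Activity (rule 4)? no] OR [not a Certified Operation (rule 11)? no] → not satisfied.
rule 12 — Excluded Operation: [Restricted Installation (rule 10)? yes] AND [Chargeable Installation (rule 5)? no] → not satisfied.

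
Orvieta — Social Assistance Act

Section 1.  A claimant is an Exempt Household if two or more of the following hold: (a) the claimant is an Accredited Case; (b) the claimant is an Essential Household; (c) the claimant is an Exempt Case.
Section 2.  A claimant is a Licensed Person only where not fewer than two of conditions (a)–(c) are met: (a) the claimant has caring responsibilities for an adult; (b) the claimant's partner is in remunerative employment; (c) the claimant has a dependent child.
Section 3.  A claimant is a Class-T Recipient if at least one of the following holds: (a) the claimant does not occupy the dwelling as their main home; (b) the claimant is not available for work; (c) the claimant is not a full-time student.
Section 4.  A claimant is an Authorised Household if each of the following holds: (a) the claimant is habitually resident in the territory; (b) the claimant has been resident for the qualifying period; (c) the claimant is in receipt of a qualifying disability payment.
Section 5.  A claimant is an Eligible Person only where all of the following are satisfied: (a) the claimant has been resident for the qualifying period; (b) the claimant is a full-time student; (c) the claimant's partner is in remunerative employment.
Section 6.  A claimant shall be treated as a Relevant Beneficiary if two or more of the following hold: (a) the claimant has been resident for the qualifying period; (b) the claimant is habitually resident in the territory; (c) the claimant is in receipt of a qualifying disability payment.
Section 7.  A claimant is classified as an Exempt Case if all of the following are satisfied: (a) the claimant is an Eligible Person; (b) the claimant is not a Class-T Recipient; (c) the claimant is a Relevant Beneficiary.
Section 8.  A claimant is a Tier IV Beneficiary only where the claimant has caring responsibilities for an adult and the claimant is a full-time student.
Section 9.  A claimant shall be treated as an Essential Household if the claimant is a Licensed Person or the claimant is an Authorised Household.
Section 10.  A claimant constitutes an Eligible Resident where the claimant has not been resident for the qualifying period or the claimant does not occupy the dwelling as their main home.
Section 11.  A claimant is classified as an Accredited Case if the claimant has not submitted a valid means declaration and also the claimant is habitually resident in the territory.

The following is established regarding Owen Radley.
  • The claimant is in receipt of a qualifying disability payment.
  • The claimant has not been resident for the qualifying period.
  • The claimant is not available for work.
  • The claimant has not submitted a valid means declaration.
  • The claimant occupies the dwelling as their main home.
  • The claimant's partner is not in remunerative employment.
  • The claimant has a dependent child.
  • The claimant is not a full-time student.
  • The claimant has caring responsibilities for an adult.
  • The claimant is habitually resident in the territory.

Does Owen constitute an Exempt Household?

Under section 11: the claimant has not submitted a valid means declaration? yes; and the claimant is habitually resident in the territory? yes. So the claimant is an Accredited Case.
Under section 2: the claimant has caring responsibilities for an adult? yes; the claimant's partner is in remunerative employment? no; the claimant has a dependent child? yes — 2 of 3 hold (need ≥2) → satisfied.
Under section 4: the claimant is habitually resident in the territory? yes; and the claimant has been resident for the qualifying period? no; and the claimant is in receipt of a qualifying disability payment? yes. So the claimant is not an Authorised Household.
Under section 9: Licensed Person (section 2)? yes; or Authorised Household (section 4)? no. So the claimant is an Essential Household.
Under section 5: the claimant has been resident for the qualifying period? no; and the claimant is a full-time student? no; and the claimant's partner is in remunerative employment? no. So the claimant is not an Eligible Person.
Under section 3: the claimant does not occupy the dwelling as their main home? no; or the claimant is not available for work? yes; or the claimant is not a full-time student? yes. So the claimant is a Class-T Recipient.
Under section 6: the claimant has been resident for the qualifying period? no; the claimant is habitually resident in the territory? yes; the claimant is in receipt of a qualifying disability payment? yes — 2 of 3 hold (need ≥2) → satisfied.
Under section 7: Eligible Person (section 5)? no; and not a Class-T Recipient (section 3)? no; and Relevant Beneficiary (section 6)? yes. So the claimant is not an Exempt Case.
Under section 1: Accredited Case (section 11)? yes; Essential Household (section 9)? yes; Exempt Case (section 7)? no — 2 of 3 hold (need ≥2) → satisfied.

Yes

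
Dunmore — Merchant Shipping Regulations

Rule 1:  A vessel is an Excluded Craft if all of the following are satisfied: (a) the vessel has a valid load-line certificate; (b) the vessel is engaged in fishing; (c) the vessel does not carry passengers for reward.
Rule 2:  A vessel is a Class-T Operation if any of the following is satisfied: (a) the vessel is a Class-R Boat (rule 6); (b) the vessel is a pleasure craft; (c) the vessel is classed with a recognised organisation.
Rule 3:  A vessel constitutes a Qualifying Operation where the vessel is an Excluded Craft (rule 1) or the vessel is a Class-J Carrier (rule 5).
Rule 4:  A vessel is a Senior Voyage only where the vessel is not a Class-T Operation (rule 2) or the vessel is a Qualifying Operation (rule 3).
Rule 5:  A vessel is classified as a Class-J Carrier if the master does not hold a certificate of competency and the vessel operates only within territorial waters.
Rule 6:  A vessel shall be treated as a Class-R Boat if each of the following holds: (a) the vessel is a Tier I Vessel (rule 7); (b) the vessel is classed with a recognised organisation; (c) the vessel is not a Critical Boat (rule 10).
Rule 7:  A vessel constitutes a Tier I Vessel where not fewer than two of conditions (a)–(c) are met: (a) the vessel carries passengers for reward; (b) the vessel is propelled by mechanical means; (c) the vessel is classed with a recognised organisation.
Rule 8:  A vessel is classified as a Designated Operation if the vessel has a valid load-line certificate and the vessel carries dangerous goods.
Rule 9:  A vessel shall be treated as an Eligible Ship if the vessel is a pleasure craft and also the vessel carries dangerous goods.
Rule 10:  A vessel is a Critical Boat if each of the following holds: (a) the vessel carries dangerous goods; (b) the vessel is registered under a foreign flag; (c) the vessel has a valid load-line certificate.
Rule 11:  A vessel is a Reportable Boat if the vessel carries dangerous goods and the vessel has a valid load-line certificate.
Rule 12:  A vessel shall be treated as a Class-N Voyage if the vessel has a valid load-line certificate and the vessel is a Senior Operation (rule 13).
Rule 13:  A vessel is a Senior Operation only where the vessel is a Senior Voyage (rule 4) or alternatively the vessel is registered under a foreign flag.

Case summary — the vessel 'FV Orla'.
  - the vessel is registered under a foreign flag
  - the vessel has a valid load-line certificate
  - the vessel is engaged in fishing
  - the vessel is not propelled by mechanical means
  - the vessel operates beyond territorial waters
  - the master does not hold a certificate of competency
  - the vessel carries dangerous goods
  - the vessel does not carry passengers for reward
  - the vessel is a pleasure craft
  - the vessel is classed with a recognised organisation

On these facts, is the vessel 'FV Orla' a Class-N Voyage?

Yes

rule 7 — Tier I Vessel: the vessel carries passengers for reward? no; the vessel is propelled by mechanical means? no; the vessel is classed with a recognised organisation? yes — 1 of 3 hold (need ≥2) → not satisfied.
rule 10 — Critical Boat: [the vessel carries dangerous goods? yes] AND [the vessel is registered under a foreign flag? yes] AND [the vessel has a valid load-line certificate? yes] → satisfied.
rule 6 — Class-R Boat: [Tier I Vessel (rule 7)? no] AND [the vessel is classed with a recognised organisation? yes] AND [not a Critical Boat (rule 10)? no] → not satisfied.
rule 2 — Class-T Operation: [Class-R Boat (rule 6)? no] OR [the vessel is a pleasure craft? yes] OR [the vessel is classed with a recognised organisation? yes] → satisfied.
rule 1 — Excluded Craft: [the vessel has a valid load-line certificate? yes] AND [the vessel is engaged in fishing? yes] AND [the vessel does not carry passengers for reward? yes] → satisfied.
rule 5 — Class-J Carrier: [the master does not hold a certificate of competency? yes] AND [the vessel operates only within territorial waters? no] → not satisfied.
rule 3 — Qualifying Operation: [Excluded Craft (rule 1)? yes] OR [Class-J Carrier (rule 5)? no] → satisfied.
rule 4 — Senior Voyage: [not a Class-T Operation (rule 2)? no] OR [Qualifying Operation (rule 3)? yes] → satisfied.
rule 13 — Senior Operation: [Senior Voyage (rule 4)? yes] OR [the vessel is registered under a foreign flag? yes] → satisfied.
rule 12 — Class-N Voyage: [the vessel has a valid load-line certificate? yes] AND [Senior Operation (rule 13)? yes] → satisfied.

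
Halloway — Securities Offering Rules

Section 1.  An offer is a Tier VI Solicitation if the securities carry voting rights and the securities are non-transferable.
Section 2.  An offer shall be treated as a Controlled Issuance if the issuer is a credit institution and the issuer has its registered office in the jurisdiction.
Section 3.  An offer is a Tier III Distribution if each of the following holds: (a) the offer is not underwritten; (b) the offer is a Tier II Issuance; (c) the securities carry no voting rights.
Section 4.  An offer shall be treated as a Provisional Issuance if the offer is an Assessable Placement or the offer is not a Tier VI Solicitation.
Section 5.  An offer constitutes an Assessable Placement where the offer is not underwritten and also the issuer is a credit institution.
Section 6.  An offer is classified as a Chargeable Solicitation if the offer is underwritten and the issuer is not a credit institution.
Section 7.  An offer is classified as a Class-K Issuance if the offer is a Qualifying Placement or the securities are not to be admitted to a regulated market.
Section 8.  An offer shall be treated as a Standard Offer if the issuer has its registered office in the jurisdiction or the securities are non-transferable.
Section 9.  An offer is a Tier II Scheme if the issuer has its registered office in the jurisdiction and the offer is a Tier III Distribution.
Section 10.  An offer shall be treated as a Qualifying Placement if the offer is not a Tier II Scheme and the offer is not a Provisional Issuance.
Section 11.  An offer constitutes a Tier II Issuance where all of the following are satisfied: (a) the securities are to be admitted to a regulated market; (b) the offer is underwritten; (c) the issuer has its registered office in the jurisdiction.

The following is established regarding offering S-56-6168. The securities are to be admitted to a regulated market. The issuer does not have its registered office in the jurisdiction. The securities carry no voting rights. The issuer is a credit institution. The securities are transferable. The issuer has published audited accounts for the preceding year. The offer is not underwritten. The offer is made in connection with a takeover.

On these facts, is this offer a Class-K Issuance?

section 11 — Tier II Issuance: [the securities are to be admitted to a regulated market? yes] AND [the offer is underwritten? no] AND [the issuer has its registered office in the jurisdiction? no] → not satisfied.
section 3 — Tier III Distribution: [the offer is not underwritten? yes] AND [Tier II Issuance (section 11)? no] AND [the securities carry no voting rights? yes] → not satisfied.
section 9 — Tier II Scheme: [the issuer has its registered office in the jurisdiction? no] AND [Tier III Distribution (section 3)? no] → not satisfied.
section 5 — Assessable Placement: [the offer is not underwritten? yes] AND [the issuer is a credit institution? yes] → satisfied.
section 1 — Tier VI Solicitation: [the securities carry voting rights? no] AND [the securities are non-transferable? no] → not satisfied.
section 4 — Provisional Issuance: [Assessable Placement (section 5)? yes] OR [not a Tier VI Solicitation (section 1)? yes] → satisfied.
section 10 — Qualifying Placement: [not a Tier II Scheme (section 9)? yes] AND [not a Provisional Issuance (section 4)? no] → not satisfied.
section 7 — Class-K Issuance: [Qualifying Placement (section 10)? no] OR [the securities are not to be admitted to a regulated market? no] → not satisfied.

No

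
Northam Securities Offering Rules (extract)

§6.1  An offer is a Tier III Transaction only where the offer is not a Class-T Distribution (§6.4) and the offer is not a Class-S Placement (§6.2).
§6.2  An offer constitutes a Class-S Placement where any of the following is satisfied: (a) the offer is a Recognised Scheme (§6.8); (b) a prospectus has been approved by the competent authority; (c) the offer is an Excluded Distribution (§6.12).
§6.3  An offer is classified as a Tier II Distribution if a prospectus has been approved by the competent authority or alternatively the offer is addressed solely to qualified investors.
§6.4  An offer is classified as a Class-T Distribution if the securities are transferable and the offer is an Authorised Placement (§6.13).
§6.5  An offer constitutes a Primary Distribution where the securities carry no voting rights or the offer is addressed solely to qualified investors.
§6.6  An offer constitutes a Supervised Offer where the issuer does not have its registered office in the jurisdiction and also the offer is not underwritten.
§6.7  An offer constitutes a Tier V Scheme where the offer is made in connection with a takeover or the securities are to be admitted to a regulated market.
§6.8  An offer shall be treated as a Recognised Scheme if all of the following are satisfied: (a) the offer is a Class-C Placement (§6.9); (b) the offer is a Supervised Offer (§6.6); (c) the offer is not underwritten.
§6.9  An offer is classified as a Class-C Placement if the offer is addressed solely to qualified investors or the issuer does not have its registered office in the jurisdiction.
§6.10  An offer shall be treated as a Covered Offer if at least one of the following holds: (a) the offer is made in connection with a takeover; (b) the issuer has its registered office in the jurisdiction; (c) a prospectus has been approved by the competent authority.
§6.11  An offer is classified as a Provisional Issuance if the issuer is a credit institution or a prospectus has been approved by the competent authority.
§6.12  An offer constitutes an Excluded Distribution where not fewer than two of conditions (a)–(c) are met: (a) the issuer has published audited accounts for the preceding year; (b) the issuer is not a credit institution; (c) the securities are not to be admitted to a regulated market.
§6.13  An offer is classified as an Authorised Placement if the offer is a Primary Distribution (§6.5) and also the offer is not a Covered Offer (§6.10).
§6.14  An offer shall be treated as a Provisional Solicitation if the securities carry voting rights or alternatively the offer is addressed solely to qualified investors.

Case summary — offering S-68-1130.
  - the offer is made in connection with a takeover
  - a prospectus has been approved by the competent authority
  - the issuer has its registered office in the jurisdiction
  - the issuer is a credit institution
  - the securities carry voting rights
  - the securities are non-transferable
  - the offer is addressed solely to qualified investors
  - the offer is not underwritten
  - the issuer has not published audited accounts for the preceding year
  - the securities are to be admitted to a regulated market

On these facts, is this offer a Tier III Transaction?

No

§6.5 — Primary Distribution: [the securities carry no voting rights? no] OR [the offer is addressed solely to qualified investors? yes] → satisfied.
§6.10 — Covered Offer: [the offer is made in connection with a takeover? yes] OR [the issuer has its registered office in the jurisdiction? yes] OR [a prospectus has been approved by the competent authority? yes] → satisfied.
§6.13 — Authorised Placement: [Primary Distribution (§6.5)? yes] AND [not a Covered Offer (§6.10)? no] → not satisfied.
§6.4 — Class-T Distribution: [the securities are transferable? no] AND [Authorised Placement (§6.13)? no] → not satisfied.
§6.9 — Class-C Placement: [the offer is addressed solely to qualified investors? yes] OR [the issuer does not have its registered office in the jurisdiction? no] → satisfied.
§6.6 — Supervised Offer: [the issuer does not have its registered office in the jurisdiction? no] AND [the offer is not underwritten? yes] → not satisfied.
§6.8 — Recognised Scheme: [Class-C Placement (§6.9)? yes] AND [Supervised Offer (§6.6)? no] AND [the offer is not underwritten? yes] → not satisfied.
§6.12 — Excluded Distribution: the issuer has published audited accounts for the preceding year? no; the issuer is not a credit institution? no; the securities are not to be admitted to a regulated market? no — 0 of 3 hold (need ≥2) → not satisfied.
§6.2 — Class-S Placement: [Recognised Scheme (§6.8)? no] OR [a prospectus has been approved by the competent authority? yes] OR [Excluded Distribution (§6.12)? no] → satisfied.
§6.1 — Tier III Transaction: [not a Class-T Distribution (§6.4)? yes] AND [not a Class-S Placement (§6.2)? no] → not satisfied.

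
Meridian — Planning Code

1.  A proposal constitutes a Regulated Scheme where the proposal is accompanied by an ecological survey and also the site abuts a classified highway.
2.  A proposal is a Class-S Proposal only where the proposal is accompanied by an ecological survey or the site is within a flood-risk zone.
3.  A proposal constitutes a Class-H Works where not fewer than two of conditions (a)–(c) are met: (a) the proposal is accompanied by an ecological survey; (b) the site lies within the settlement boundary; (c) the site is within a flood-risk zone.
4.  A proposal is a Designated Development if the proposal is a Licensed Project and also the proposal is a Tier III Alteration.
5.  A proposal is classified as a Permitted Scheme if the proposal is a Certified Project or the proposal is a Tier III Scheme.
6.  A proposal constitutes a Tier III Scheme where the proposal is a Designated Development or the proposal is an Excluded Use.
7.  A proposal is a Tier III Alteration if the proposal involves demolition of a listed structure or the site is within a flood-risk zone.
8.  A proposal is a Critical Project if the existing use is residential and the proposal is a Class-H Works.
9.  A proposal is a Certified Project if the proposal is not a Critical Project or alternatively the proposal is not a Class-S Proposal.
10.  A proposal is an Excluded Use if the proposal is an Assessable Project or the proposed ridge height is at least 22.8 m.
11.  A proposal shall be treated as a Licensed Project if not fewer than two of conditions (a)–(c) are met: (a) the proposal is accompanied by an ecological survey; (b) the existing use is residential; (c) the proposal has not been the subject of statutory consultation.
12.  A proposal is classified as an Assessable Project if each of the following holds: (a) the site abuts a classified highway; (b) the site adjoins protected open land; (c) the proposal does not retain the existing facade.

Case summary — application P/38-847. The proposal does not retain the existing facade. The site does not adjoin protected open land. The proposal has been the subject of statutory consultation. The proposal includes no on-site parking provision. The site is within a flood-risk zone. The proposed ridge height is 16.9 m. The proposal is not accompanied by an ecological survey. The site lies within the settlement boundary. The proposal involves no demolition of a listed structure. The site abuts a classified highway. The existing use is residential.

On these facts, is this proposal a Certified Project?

paragraph 3 — Class-H Works: the proposal is accompanied by an ecological survey? no; the site lies within the settlement boundary? yes; the site is within a flood-risk zone? yes — 2 of 3 hold (need ≥2) → satisfied.
paragraph 8 — Critical Project: [the existing use is residential? yes] AND [Class-H Works (paragraph 3)? yes] → satisfied.
paragraph 2 — Class-S Proposal: [the proposal is accompanied by an ecological survey? no] OR [the site is within a flood-risk zone? yes] → satisfied.
paragraph 9 — Certified Project: [not a Critical Project (paragraph 8)? no] OR [not a Class-S Proposal (paragraph 2)? no] → not satisfied.

No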